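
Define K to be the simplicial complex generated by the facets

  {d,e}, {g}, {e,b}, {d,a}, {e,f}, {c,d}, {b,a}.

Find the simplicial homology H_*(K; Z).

H_0 ≅ Z^2,  H_1 ≅ Z.

We work with the vertex ordering a < b < c < d < e < f < g. The simplices of K, each written with vertices in increasing order, are:

  0-simplices (7): a, b, c, d, e, f, g
  1-simplices (6): ab, ad, be, cd, de, ef

giving chain groups C_0 ≅ Z^7, C_1 ≅ Z^6.

Boundary ∂_1: C_1 → C_0 sends each edge [p,q] (with p < q) to q − p.
As a 7×6 matrix over Z this has rank 5, with invariant factors (1,1,1,1,1).

Reading off H_k = ker ∂_k / im ∂_{k+1}:

  H_0: rank C_0 − rank ∂_1 = 7 − 5 = 2, and the invariant factors of ∂_1 are all 1, so H_0 = Z^2.
  H_1: rank ker ∂_1 − rank ∂_2 = (6 − 5) − 0 = 1, and there is no ∂_2, so H_1 = Z.

As a check, the Euler characteristic is 7 − 6 = 1, which agrees with 2 − 1 = 1.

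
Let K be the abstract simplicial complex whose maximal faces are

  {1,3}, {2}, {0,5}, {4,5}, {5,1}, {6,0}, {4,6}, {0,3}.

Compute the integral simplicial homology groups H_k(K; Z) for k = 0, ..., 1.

H_0 = Z^2,  H_1 = Z^2.

We work with the vertex ordering 0 < 1 < 2 < 3 < 4 < 5 < 6. The simplices of K, each written with vertices in increasing order, are:

  0-simplices (7): [0], [1], [2], [3], [4], [5], [6]
  1-simplices (7): [0,3], [0,5], [0,6], [1,3], [1,5], [4,5], [4,6]

Hence C_0 ≅ Z^7, C_1 ≅ Z^7.

∂_1: C_1 → C_0 maps an edge to its endpoints' difference, ∂[p,q] = q − p.
As a 7×7 matrix over Z this has rank 5, with invariant factors (1,1,1,1,1).

Reading off H_k = ker ∂_k / im ∂_{k+1}:

  H_0: rank C_0 − rank ∂_1 = 7 − 5 = 2, and the invariant factors of ∂_1 are all 1, so H_0 ≅ Z^2.
  H_1: rank ker ∂_1 − rank ∂_2 = (7 − 5) − 0 = 2, and there is no ∂_2, so H_1 ≅ Z^2.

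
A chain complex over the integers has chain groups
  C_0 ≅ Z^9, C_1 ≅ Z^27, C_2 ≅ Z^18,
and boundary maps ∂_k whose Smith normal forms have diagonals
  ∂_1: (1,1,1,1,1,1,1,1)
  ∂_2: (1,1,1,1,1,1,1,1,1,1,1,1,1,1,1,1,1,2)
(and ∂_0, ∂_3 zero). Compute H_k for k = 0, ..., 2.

H_0 ≅ Z,  H_1 ≅ Z × Z/2,  H_2 = 0.

H_0: b_0 = 9 − 0 − 8 = 1; torsion from ∂_1 factors > 1: none. So H_0 ≅ Z.
H_1: b_1 = 27 − 8 − 18 = 1; torsion from ∂_2 factors > 1: [2]. So H_1 ≅ Z × Z/2.
H_2: b_2 = 18 − 18 − 0 = 0; torsion from ∂_3 factors > 1: none. So H_2 ≅ 0.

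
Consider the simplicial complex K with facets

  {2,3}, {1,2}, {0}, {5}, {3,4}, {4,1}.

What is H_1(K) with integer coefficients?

H_1 = Z.

Order the vertices as 0 < 1 < 2 < 3 < 4 < 5. Listing each simplex with vertices in this order, K has dimension 1 with simplices:

  0-simplices (6): [0], [1], [2], [3], [4], [5]
  1-simplices (4): [1,2], [1,4], [2,3], [3,4]

Hence C_0 ≅ Z^6, C_1 ≅ Z^4.

The boundary map ∂_1: C_1 → C_0 sends each edge [p,q] (with p < q) to q − p.
The 6×4 boundary matrix has rank 3 and Smith normal form diag(1,1,1).

Computing H_k = (kernel of ∂_k) / (image of ∂_{k+1}):

  H_1: rank ker ∂_1 − rank ∂_2 = (4 − 3) − 0 = 1, and there is no ∂_2, so H_1 ≅ Z.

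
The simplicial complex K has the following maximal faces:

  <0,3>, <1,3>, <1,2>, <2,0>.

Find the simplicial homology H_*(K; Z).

K has 4 vertices, 4 edges.
rank ∂_0 = 0, rank ∂_1 = 3 ⇒ b_0 = 4 − 0 − 3 = 1; all invariant factors of ∂_1 are 1 so no torsion. So H_0 = Z.
rank ∂_1 = 3, rank ∂_2 = 0 ⇒ b_1 = 4 − 3 − 0 = 1. So H_1 = Z.

H_0 = Z,  H_1 = Z.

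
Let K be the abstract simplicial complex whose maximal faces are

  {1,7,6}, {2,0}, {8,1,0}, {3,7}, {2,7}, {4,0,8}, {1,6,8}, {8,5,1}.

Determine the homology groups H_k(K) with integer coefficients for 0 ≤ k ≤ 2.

Order the vertices as 0 < 1 < 2 < 3 < 4 < 5 < 6 < 7 < 8. Listing each simplex with vertices in this order, K has dimension 2 with simplices:

  0-simplices (9): [0], [1], [2], [3], [4], [5], [6], [7], [8]
  1-simplices (14): [0,1], [0,2], [0,4], [0,8], [1,5], [1,6], [1,7], [1,8], [2,7], [3,7], [4,8], [5,8], [6,7], [6,8]
  2-simplices (5): [0,1,8], [0,4,8], [1,5,8], [1,6,7], [1,6,8]

giving chain groups C_0 ≅ Z^9, C_1 ≅ Z^14, C_2 ≅ Z^5.

∂_1: C_1 → C_0 sends each edge [p,q] (with p < q) to q − p.
The resulting 9×14 matrix has rank 8, and its Smith normal form has invariant factors (1,1,1,1,1,1,1,1).

Boundary ∂_2: C_2 → C_1 maps a triangle to the signed sum of its edges. For instance
  ∂[1,6,8] = [6,8] − [1,8] + [1,6],
  ∂[1,5,8] = [5,8] − [1,8] + [1,5].
The 14×5 boundary matrix has rank 5 and Smith normal form diag(1,1,1,1,1).

Now H_k = ker ∂_k / im ∂_{k+1}, so:

  H_0: rank C_0 − rank ∂_1 = 9 − 8 = 1, and the invariant factors of ∂_1 are all 1, so H_0 = Z.
  H_1: rank ker ∂_1 − rank ∂_2 = (14 − 8) − 5 = 1, and the invariant factors of ∂_2 are all 1, so H_1 = Z.
  H_2: rank ker ∂_2 − rank ∂_3 = (5 − 5) − 0 = 0, and there is no ∂_3, so H_2 = 0.

H_0 = Z,  H_1 = Z,  H_2 = 0.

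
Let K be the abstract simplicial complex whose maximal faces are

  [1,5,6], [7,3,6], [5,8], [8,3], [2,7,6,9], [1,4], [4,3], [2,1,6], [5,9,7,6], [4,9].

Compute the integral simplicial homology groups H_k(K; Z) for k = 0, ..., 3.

H_0 = Z,  H_1 = Z^3,  H_2 = 0,  H_3 = 0.

Take the total order 1 < 2 < 3 < 4 < 5 < 6 < 7 < 8 < 9 on the vertex set. Then K (dimension 3) consists of the simplices:

  0-simplices (9): [1], [2], [3], [4], [5], [6], [7], [8], [9]
  1-simplices (19): [1,2], [1,4], [1,5], [1,6], [2,6], [2,7], [2,9], [3,4], [3,6], [3,7], [3,8], [4,9], [5,6], [5,7], [5,8], [5,9], [6,7], [6,9], [7,9]
  2-simplices (10): [1,2,6], [1,5,6], [2,6,7], [2,6,9], [2,7,9], [3,6,7], [5,6,7], [5,6,9], [5,7,9], [6,7,9]
  3-simplices (2): [2,6,7,9], [5,6,7,9]

giving chain groups C_0 ≅ Z^9, C_1 ≅ Z^19, C_2 ≅ Z^10, C_3 ≅ Z^2.

∂_1: C_1 → C_0 is given by ∂[p,q] = [q] − [p]. For instance
  ∂[1,2] = [2] − [1].
The resulting 9×19 matrix has rank 8, and its Smith normal form has invariant factors (1,1,1,1,1,1,1,1).

∂_2: C_2 → C_1 maps a triangle to the signed sum of its edges. For instance
  ∂[2,7,9] = [7,9] − [2,9] + [2,7],
  ∂[5,6,9] = [6,9] − [5,9] + [5,6].
This gives a 19×10 integer matrix of rank 8; reducing to Smith normal form yields diagonal entries (1,1,1,1,1,1,1,1).

The boundary map ∂_3: C_3 → C_2 sends each 3-simplex σ to the alternating sum Σ_i (−1)^i (σ with its i-th vertex removed). For instance
  ∂[5,6,7,9] = [6,7,9] − [5,7,9] + [5,6,9] − [5,6,7],
  ∂[2,6,7,9] = [6,7,9] − [2,7,9] + [2,6,9] − [2,6,7].
As a 10×2 matrix over Z this has rank 2, with invariant factors (1,1).

Reading off H_k = ker ∂_k / im ∂_{k+1}:

  H_0: rank C_0 − rank ∂_1 = 9 − 8 = 1, and the invariant factors of ∂_1 are all 1, so H_0 ≅ Z.
  H_1: rank ker ∂_1 − rank ∂_2 = (19 − 8) − 8 = 3, and the invariant factors of ∂_2 are all 1, so H_1 ≅ Z^3.
  H_2: rank ker ∂_2 − rank ∂_3 = (10 − 8) − 2 = 0, and the invariant factors of ∂_3 are all 1, so H_2 ≅ 0.
  H_3: rank ker ∂_3 − rank ∂_4 = (2 − 2) − 0 = 0, and there is no ∂_4, so H_3 ≅ 0.

As a check, the Euler characteristic is 9 − 19 + 10 − 2 = -2, which agrees with 1 − 3 + 0 − 0 = -2.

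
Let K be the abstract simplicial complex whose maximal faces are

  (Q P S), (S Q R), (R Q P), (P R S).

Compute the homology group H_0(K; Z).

H_0 ≅ Z.

We work with the vertex ordering P < Q < R < S. The simplices of K, each written with vertices in increasing order, are:

  0-simplices (4): P, Q, R, S
  1-simplices (6): PQ, PR, PS, QR, QS, RS
  2-simplices (4): PQR, PQS, PRS, QRS

Hence C_0 ≅ Z^4, C_1 ≅ Z^6, C_2 ≅ Z^4.

The boundary map ∂_1: C_1 → C_0 maps an edge to its endpoints' difference, ∂[p,q] = q − p. For instance
  ∂PQ = Q − P.
This gives a 4×6 integer matrix of rank 3; reducing to Smith normal form yields diagonal entries (1,1,1).

Boundary ∂_2: C_2 → C_1 acts by ∂[p,q,r] = [q,r] − [p,r] + [p,q]. For instance
  ∂QRS = RS − QS + QR,
  ∂PQR = QR − PR + PQ.
As a 6×4 matrix over Z this has rank 3, with invariant factors (1,1,1).

Now H_k = ker ∂_k / im ∂_{k+1}, so:

  H_0: rank C_0 − rank ∂_1 = 4 − 3 = 1, and the invariant factors of ∂_1 are all 1, so H_0 = Z.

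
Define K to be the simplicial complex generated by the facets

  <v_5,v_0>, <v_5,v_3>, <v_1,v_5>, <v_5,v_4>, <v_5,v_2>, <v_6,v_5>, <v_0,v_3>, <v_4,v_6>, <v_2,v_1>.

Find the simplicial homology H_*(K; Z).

Order the vertices as v_0 < v_1 < v_2 < v_3 < v_4 < v_5 < v_6. Listing each simplex with vertices in this order, K has dimension 1 with simplices:

  0-simplices (7): [v_0], [v_1], [v_2], [v_3], [v_4], [v_5], [v_6]
  1-simplices (9): [v_0,v_3], [v_0,v_5], [v_1,v_2], [v_1,v_5], [v_2,v_5], [v_3,v_5], [v_4,v_5], [v_4,v_6], [v_5,v_6]

so the chain groups are C_0 ≅ Z^7, C_1 ≅ Z^9.

∂_1: C_1 → C_0 maps an edge to its endpoints' difference, ∂[p,q] = q − p.
This gives a 7×9 integer matrix of rank 6; reducing to Smith normal form yields diagonal entries (1,1,1,1,1,1).

From H_k ≅ ker(∂_k) / im(∂_{k+1}) we obtain:

  H_0: rank C_0 − rank ∂_1 = 7 − 6 = 1, and the invariant factors of ∂_1 are all 1, so H_0 ≅ Z.
  H_1: rank ker ∂_1 − rank ∂_2 = (9 − 6) − 0 = 3, and there is no ∂_2, so H_1 ≅ Z^3.

As a check, the Euler characteristic is 7 − 9 = -2, which agrees with 1 − 3 = -2.
(K is a triangulation of a wedge of 3 circles.)

H_0 ≅ Z,  H_1 ≅ Z^3.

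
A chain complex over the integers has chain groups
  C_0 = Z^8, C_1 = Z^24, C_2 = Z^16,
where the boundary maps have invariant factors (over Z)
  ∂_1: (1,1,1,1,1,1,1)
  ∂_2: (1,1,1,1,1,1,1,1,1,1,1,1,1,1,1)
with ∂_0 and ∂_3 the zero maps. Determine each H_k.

H_0 = Z,  H_1 = Z^2,  H_2 = Z.

H_0: b_0 = 8 − 0 − 7 = 1; torsion from ∂_1 factors > 1: none. So H_0 = Z.
H_1: b_1 = 24 − 7 − 15 = 2; torsion from ∂_2 factors > 1: none. So H_1 = Z^2.
H_2: b_2 = 16 − 15 − 0 = 1; torsion from ∂_3 factors > 1: none. So H_2 = Z.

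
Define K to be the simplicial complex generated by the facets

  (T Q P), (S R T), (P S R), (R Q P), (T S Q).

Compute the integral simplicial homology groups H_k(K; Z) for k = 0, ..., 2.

H_0 = Z,  H_1 = Z,  H_2 = 0.

We work with the vertex ordering P < Q < R < S < T. The simplices of K, each written with vertices in increasing order, are:

  0-simplices (5): P, Q, R, S, T
  1-simplices (10): PQ, PR, PS, PT, QR, QS, QT, RS, RT, ST
  2-simplices (5): PQR, PQT, PRS, QST, RST

so the chain groups are C_0 ≅ Z^5, C_1 ≅ Z^10, C_2 ≅ Z^5.

Boundary ∂_1: C_1 → C_0 sends each edge [p,q] (with p < q) to q − p.
The resulting 5×10 matrix has rank 4, and its Smith normal form has invariant factors (1,1,1,1).

∂_2: C_2 → C_1 acts by ∂[p,q,r] = [q,r] − [p,r] + [p,q]. For instance
  ∂PQT = QT − PT + PQ,
  ∂QST = ST − QT + QS.
The 10×5 boundary matrix has rank 5 and Smith normal form diag(1,1,1,1,1).

From H_k ≅ ker(∂_k) / im(∂_{k+1}) we obtain:

  H_0: rank C_0 − rank ∂_1 = 5 − 4 = 1, and the invariant factors of ∂_1 are all 1, so H_0 ≅ Z.
  H_1: rank ker ∂_1 − rank ∂_2 = (10 − 4) − 5 = 1, and the invariant factors of ∂_2 are all 1, so H_1 ≅ Z.
  H_2: rank ker ∂_2 − rank ∂_3 = (5 − 5) − 0 = 0, and there is no ∂_3, so H_2 ≅ 0.

As a check, the Euler characteristic is 5 − 10 + 5 = 0, which agrees with 1 − 1 + 0 = 0.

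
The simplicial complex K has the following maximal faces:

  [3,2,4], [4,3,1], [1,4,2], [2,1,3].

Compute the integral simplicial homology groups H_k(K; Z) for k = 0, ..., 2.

Order the vertices as 1 < 2 < 3 < 4. Listing each simplex with vertices in this order, K has dimension 2 with simplices:

  0-simplices (4): [1], [2], [3], [4]
  1-simplices (6): [1,2], [1,3], [1,4], [2,3], [2,4], [3,4]
  2-simplices (4): [1,2,3], [1,2,4], [1,3,4], [2,3,4]

Hence C_0 ≅ Z^4, C_1 ≅ Z^6, C_2 ≅ Z^4.

Boundary ∂_1: C_1 → C_0 is given by ∂[p,q] = [q] − [p]. For instance
  ∂[1,2] = [2] − [1].
The 4×6 boundary matrix has rank 3 and Smith normal form diag(1,1,1).

Boundary ∂_2: C_2 → C_1 sends each 2-simplex [p,q,r] to [q,r] − [p,r] + [p,q]. For instance
  ∂[2,3,4] = [3,4] − [2,4] + [2,3],
  ∂[1,2,4] = [2,4] − [1,4] + [1,2].
This gives a 6×4 integer matrix of rank 3; reducing to Smith normal form yields diagonal entries (1,1,1).

Reading off H_k = ker ∂_k / im ∂_{k+1}:

  H_0: rank C_0 − rank ∂_1 = 4 − 3 = 1, and the invariant factors of ∂_1 are all 1, so H_0 = Z.
  H_1: rank ker ∂_1 − rank ∂_2 = (6 − 3) − 3 = 0, and the invariant factors of ∂_2 are all 1, so H_1 = 0.
  H_2: rank ker ∂_2 − rank ∂_3 = (4 − 3) − 0 = 1, and there is no ∂_3, so H_2 = Z.

As a check, the Euler characteristic is 4 − 6 + 4 = 2, which agrees with 1 − 0 + 1 = 2.

H_0 ≅ Z,  H_1 = 0,  H_2 ≅ Z.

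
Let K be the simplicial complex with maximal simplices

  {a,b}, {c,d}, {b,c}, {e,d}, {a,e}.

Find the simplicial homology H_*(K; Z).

H_0 ≅ Z,  H_1 ≅ Z.

Take the total order a < b < c < d < e on the vertex set. Then K (dimension 1) consists of the simplices:

  0-simplices (5): a, b, c, d, e
  1-simplices (5): ab, ae, bc, cd, de

so the chain groups are C_0 ≅ Z^5, C_1 ≅ Z^5.

Boundary ∂_1: C_1 → C_0 sends each edge [p,q] (with p < q) to q − p. For instance
  ∂de = e − d.
The 5×5 boundary matrix has rank 4 and Smith normal form diag(1,1,1,1).

From H_k ≅ ker(∂_k) / im(∂_{k+1}) we obtain:

  H_0: rank C_0 − rank ∂_1 = 5 − 4 = 1, and the invariant factors of ∂_1 are all 1, so H_0 ≅ Z.
  H_1: rank ker ∂_1 − rank ∂_2 = (5 − 4) − 0 = 1, and there is no ∂_2, so H_1 ≅ Z.

(K is a triangulation of the circle S^1.)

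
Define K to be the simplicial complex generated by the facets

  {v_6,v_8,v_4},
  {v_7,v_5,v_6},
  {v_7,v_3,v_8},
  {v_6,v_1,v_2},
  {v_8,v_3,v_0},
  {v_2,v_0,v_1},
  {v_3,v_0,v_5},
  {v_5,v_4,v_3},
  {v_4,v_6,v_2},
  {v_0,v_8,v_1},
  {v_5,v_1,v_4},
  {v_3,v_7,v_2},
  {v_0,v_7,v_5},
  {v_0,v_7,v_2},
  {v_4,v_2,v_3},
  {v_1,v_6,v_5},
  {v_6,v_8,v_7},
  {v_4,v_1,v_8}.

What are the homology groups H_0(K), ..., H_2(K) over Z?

Order the vertices as v_0 < v_1 < v_2 < v_3 < v_4 < v_5 < v_6 < v_7 < v_8. Listing each simplex with vertices in this order, K has dimension 2 with simplices:

  0-simplices (9): [v_0], [v_1], [v_2], [v_3], [v_4], [v_5], [v_6], [v_7], [v_8]
  1-simplices (27): (27 of them)
  2-simplices (18): (18 of them)

Hence C_0 ≅ Z^9, C_1 ≅ Z^27, C_2 ≅ Z^18.

Boundary ∂_1: C_1 → C_0 sends each edge [p,q] (with p < q) to q − p.
The 9×27 boundary matrix has rank 8 and Smith normal form diag(1,1,1,1,1,1,1,1).

∂_2: C_2 → C_1 acts by ∂[p,q,r] = [q,r] − [p,r] + [p,q]. For instance
  ∂[v_0,v_1,v_8] = [v_1,v_8] − [v_0,v_8] + [v_0,v_1],
  ∂[v_5,v_6,v_7] = [v_6,v_7] − [v_5,v_7] + [v_5,v_6].
As a 27×18 matrix over Z this has rank 18, with invariant factors (1,1,1,1,1,1,1,1,1,1,1,1,1,1,1,1,1,2).

Computing H_k = (kernel of ∂_k) / (image of ∂_{k+1}):

  H_0: rank C_0 − rank ∂_1 = 9 − 8 = 1, and the invariant factors of ∂_1 are all 1, so H_0 = Z.
  H_1: rank ker ∂_1 − rank ∂_2 = (27 − 8) − 18 = 1, and ∂_2 has invariant factor 2 > 1, so H_1 = Z × Z/2.
  H_2: rank ker ∂_2 − rank ∂_3 = (18 − 18) − 0 = 0, and there is no ∂_3, so H_2 = 0.

H_0 = Z,  H_1 = Z × Z/2,  H_2 = 0.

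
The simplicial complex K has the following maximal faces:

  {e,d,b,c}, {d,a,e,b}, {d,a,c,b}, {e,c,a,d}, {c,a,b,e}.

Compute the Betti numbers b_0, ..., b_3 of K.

Order the vertices as a < b < c < d < e. Listing each simplex with vertices in this order, K has dimension 3 with simplices:

  0-simplices (5): a, b, c, d, e
  1-simplices (10): ab, ac, ad, ae, bc, bd, be, cd, ce, de
  2-simplices (10): abc, abd, abe, acd, ace, ade, bcd, bce, bde, cde
  3-simplices (5): abcd, abce, abde, acde, bcde

so the chain groups are C_0 ≅ Z^5, C_1 ≅ Z^10, C_2 ≅ Z^10, C_3 ≅ Z^5.

∂_1: C_1 → C_0 maps an edge to its endpoints' difference, ∂[p,q] = q − p. For instance
  ∂bc = c − b.
The 5×10 boundary matrix has rank 4 and Smith normal form diag(1,1,1,1).

Boundary ∂_2: C_2 → C_1 maps a triangle to the signed sum of its edges. For instance
  ∂acd = cd − ad + ac,
  ∂bce = ce − be + bc.
As a 10×10 matrix over Z this has rank 6, with invariant factors (1,1,1,1,1,1).

∂_3: C_3 → C_2 sends each 3-simplex σ to the alternating sum Σ_i (−1)^i (σ with its i-th vertex removed). For instance
  ∂acde = cde − ade + ace − acd,
  ∂abde = bde − ade + abe − abd.
The 10×5 boundary matrix has rank 4 and Smith normal form diag(1,1,1,1).

Now H_k = ker ∂_k / im ∂_{k+1}, so:

  H_0: rank C_0 − rank ∂_1 = 5 − 4 = 1, and the invariant factors of ∂_1 are all 1, so H_0 ≅ Z.
  H_1: rank ker ∂_1 − rank ∂_2 = (10 − 4) − 6 = 0, and the invariant factors of ∂_2 are all 1, so H_1 ≅ 0.
  H_2: rank ker ∂_2 − rank ∂_3 = (10 − 6) − 4 = 0, and the invariant factors of ∂_3 are all 1, so H_2 ≅ 0.
  H_3: rank ker ∂_3 − rank ∂_4 = (5 − 4) − 0 = 1, and there is no ∂_4, so H_3 ≅ Z.

(K is a triangulation of the 3-sphere S^3.)

Hence the Betti numbers are b_0 = 1, b_1 = 0, b_2 = 0, b_3 = 1.

b_0 = 1, b_1 = 0, b_2 = 0, b_3 = 1.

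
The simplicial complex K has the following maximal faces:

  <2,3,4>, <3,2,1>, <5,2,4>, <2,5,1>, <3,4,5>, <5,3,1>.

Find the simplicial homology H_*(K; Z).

H_0 ≅ Z,  H_1 = 0,  H_2 ≅ Z.

Take the total order 1 < 2 < 3 < 4 < 5 on the vertex set. Then K (dimension 2) consists of the simplices:

  0-simplices (5): [1], [2], [3], [4], [5]
  1-simplices (9): [1,2], [1,3], [1,5], [2,3], [2,4], [2,5], [3,4], [3,5], [4,5]
  2-simplices (6): [1,2,3], [1,2,5], [1,3,5], [2,3,4], [2,4,5], [3,4,5]

Hence C_0 ≅ Z^5, C_1 ≅ Z^9, C_2 ≅ Z^6.

The boundary map ∂_1: C_1 → C_0 is given by ∂[p,q] = [q] − [p]. For instance
  ∂[3,4] = [4] − [3].
The resulting 5×9 matrix has rank 4, and its Smith normal form has invariant factors (1,1,1,1).

The boundary map ∂_2: C_2 → C_1 sends each 2-simplex [p,q,r] to [q,r] − [p,r] + [p,q]. For instance
  ∂[1,3,5] = [3,5] − [1,5] + [1,3],
  ∂[1,2,3] = [2,3] − [1,3] + [1,2].
This gives a 9×6 integer matrix of rank 5; reducing to Smith normal form yields diagonal entries (1,1,1,1,1).

From H_k ≅ ker(∂_k) / im(∂_{k+1}) we obtain:

  H_0: rank C_0 − rank ∂_1 = 5 − 4 = 1, and the invariant factors of ∂_1 are all 1, so H_0 = Z.
  H_1: rank ker ∂_1 − rank ∂_2 = (9 − 4) − 5 = 0, and the invariant factors of ∂_2 are all 1, so H_1 = 0.
  H_2: rank ker ∂_2 − rank ∂_3 = (6 − 5) − 0 = 1, and there is no ∂_3, so H_2 = Z.

As a check, the Euler characteristic is 5 − 9 + 6 = 2, which agrees with 1 − 0 + 1 = 2.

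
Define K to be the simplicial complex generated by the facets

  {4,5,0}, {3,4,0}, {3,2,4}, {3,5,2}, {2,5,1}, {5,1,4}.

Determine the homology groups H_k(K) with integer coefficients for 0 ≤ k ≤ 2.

Order the vertices as 0 < 1 < 2 < 3 < 4 < 5. Listing each simplex with vertices in this order, K has dimension 2 with simplices:

  0-simplices (6): [0], [1], [2], [3], [4], [5]
  1-simplices (12): [0,3], [0,4], [0,5], [1,2], [1,4], [1,5], [2,3], [2,4], [2,5], [3,4], [3,5], [4,5]
  2-simplices (6): [0,3,4], [0,4,5], [1,2,5], [1,4,5], [2,3,4], [2,3,5]

Hence C_0 ≅ Z^6, C_1 ≅ Z^12, C_2 ≅ Z^6.

The boundary map ∂_1: C_1 → C_0 maps an edge to its endpoints' difference, ∂[p,q] = q − p. For instance
  ∂[2,4] = [4] − [2].
As a 6×12 matrix over Z this has rank 5, with invariant factors (1,1,1,1,1).

Boundary ∂_2: C_2 → C_1 maps a triangle to the signed sum of its edges. For instance
  ∂[0,3,4] = [3,4] − [0,4] + [0,3],
  ∂[2,3,5] = [3,5] − [2,5] + [2,3].
The 12×6 boundary matrix has rank 6 and Smith normal form diag(1,1,1,1,1,1).

Now H_k = ker ∂_k / im ∂_{k+1}, so:

  H_0: rank C_0 − rank ∂_1 = 6 − 5 = 1, and the invariant factors of ∂_1 are all 1, so H_0 = Z.
  H_1: rank ker ∂_1 − rank ∂_2 = (12 − 5) − 6 = 1, and the invariant factors of ∂_2 are all 1, so H_1 = Z.
  H_2: rank ker ∂_2 − rank ∂_3 = (6 − 6) − 0 = 0, and there is no ∂_3, so H_2 = 0.

H_0 = Z,  H_1 = Z,  H_2 = 0.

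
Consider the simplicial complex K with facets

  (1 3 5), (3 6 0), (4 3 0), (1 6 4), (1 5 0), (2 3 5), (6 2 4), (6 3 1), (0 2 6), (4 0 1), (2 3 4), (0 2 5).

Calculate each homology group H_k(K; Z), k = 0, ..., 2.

K has 7 vertices, 18 edges, 12 triangles.
rank ∂_0 = 0, rank ∂_1 = 6 ⇒ b_0 = 7 − 0 − 6 = 1; all invariant factors of ∂_1 are 1 so no torsion. So H_0 ≅ Z.
rank ∂_1 = 6, rank ∂_2 = 12 ⇒ b_1 = 18 − 6 − 12 = 0; ∂_2 has invariant factor(s) [2] giving torsion. So H_1 ≅ Z/2Z.
rank ∂_2 = 12, rank ∂_3 = 0 ⇒ b_2 = 12 − 12 − 0 = 0. So H_2 ≅ 0.

H_0 ≅ Z,  H_1 ≅ Z/2Z,  H_2 = 0.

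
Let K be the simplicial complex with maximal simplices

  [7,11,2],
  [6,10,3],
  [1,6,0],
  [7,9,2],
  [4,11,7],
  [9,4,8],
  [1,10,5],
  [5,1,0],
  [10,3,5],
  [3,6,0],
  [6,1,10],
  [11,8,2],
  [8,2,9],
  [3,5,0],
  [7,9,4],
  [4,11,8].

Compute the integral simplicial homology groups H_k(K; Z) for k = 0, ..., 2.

H_0 = Z^2,  H_1 = 0,  H_2 = Z^2.

Order the vertices as 0 < 1 < 2 < 3 < 4 < 5 < 6 < 7 < 8 < 9 < 10 < 11. Listing each simplex with vertices in this order, K has dimension 2 with simplices:

  0-simplices (12): [0], [1], [2], [3], [4], [5], [6], [7], [8], [9], [10], [11]
  1-simplices (24): (24 of them)
  2-simplices (16): [0,1,5], [0,1,6], [0,3,5], [0,3,6], [1,5,10], [1,6,10], [2,7,9], [2,7,11], [2,8,9], [2,8,11], [3,5,10], [3,6,10], [4,7,9], [4,7,11], [4,8,9], [4,8,11]

giving chain groups C_0 ≅ Z^12, C_1 ≅ Z^24, C_2 ≅ Z^16.

The boundary map ∂_1: C_1 → C_0 sends each edge [p,q] (with p < q) to q − p.
This gives a 12×24 integer matrix of rank 10; reducing to Smith normal form yields diagonal entries (1,1,1,1,1,1,1,1,1,1).

∂_2: C_2 → C_1 acts by ∂[p,q,r] = [q,r] − [p,r] + [p,q]. For instance
  ∂[0,3,6] = [3,6] − [0,6] + [0,3],
  ∂[2,7,11] = [7,11] − [2,11] + [2,7].
The resulting 24×16 matrix has rank 14, and its Smith normal form has invariant factors (1,1,1,1,1,1,1,1,1,1,1,1,1,1).

Computing H_k = (kernel of ∂_k) / (image of ∂_{k+1}):

  H_0: rank C_0 − rank ∂_1 = 12 − 10 = 2, and the invariant factors of ∂_1 are all 1, so H_0 ≅ Z^2.
  H_1: rank ker ∂_1 − rank ∂_2 = (24 − 10) − 14 = 0, and the invariant factors of ∂_2 are all 1, so H_1 ≅ 0.
  H_2: rank ker ∂_2 − rank ∂_3 = (16 − 14) − 0 = 2, and there is no ∂_3, so H_2 ≅ Z^2.

As a check, the Euler characteristic is 12 − 24 + 16 = 4, which agrees with 2 − 0 + 2 = 4.
(K is a triangulation of the disjoint union of the 2-sphere S^2 and the 2-sphere S^2.)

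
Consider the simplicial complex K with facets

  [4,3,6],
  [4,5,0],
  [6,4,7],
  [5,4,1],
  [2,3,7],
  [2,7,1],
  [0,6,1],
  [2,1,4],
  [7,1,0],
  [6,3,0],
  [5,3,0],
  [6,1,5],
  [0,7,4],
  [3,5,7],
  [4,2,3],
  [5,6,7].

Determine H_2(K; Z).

H_2 ≅ Z.

We work with the vertex ordering 0 < 1 < 2 < 3 < 4 < 5 < 6 < 7. The simplices of K, each written with vertices in increasing order, are:

  0-simplices (8): [0], [1], [2], [3], [4], [5], [6], [7]
  1-simplices (24): (24 of them)
  2-simplices (16): [0,1,6], [0,1,7], [0,3,5], [0,3,6], [0,4,5], [0,4,7], [1,2,4], [1,2,7], [1,4,5], [1,5,6], [2,3,4], [2,3,7], [3,4,6], [3,5,7], [4,6,7], [5,6,7]

so the chain groups are C_0 ≅ Z^8, C_1 ≅ Z^24, C_2 ≅ Z^16.

Boundary ∂_1: C_1 → C_0 sends each edge [p,q] (with p < q) to q − p. For instance
  ∂[3,5] = [5] − [3].
As a 8×24 matrix over Z this has rank 7, with invariant factors (1,1,1,1,1,1,1).

Boundary ∂_2: C_2 → C_1 sends each 2-simplex [p,q,r] to [q,r] − [p,r] + [p,q]. For instance
  ∂[1,4,5] = [4,5] − [1,5] + [1,4],
  ∂[0,1,6] = [1,6] − [0,6] + [0,1].
The 24×16 boundary matrix has rank 15 and Smith normal form diag(1,1,1,1,1,1,1,1,1,1,1,1,1,1,1).

Now H_k = ker ∂_k / im ∂_{k+1}, so:

  H_2: rank ker ∂_2 − rank ∂_3 = (16 − 15) − 0 = 1, and there is no ∂_3, so H_2 ≅ Z.

(K is a triangulation of the torus T^2.)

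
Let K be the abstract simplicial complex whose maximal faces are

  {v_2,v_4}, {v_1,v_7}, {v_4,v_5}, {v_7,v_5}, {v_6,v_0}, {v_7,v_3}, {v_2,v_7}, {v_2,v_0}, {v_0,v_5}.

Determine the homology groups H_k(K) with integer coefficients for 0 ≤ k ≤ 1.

Fix the vertex order v_0 < v_1 < v_2 < v_3 < v_4 < v_5 < v_6 < v_7 and write every simplex with vertices in increasing order. Then dim K = 1 and the simplices of K are:

  0-simplices (8): [v_0], [v_1], [v_2], [v_3], [v_4], [v_5], [v_6], [v_7]
  1-simplices (9): [v_0,v_2], [v_0,v_5], [v_0,v_6], [v_1,v_7], [v_2,v_4], [v_2,v_7], [v_3,v_7], [v_4,v_5], [v_5,v_7]

giving chain groups C_0 ≅ Z^8, C_1 ≅ Z^9.

The boundary map ∂_1: C_1 → C_0 is given by ∂[p,q] = [q] − [p].
As a 8×9 matrix over Z this has rank 7, with invariant factors (1,1,1,1,1,1,1).

Now H_k = ker ∂_k / im ∂_{k+1}, so:

  H_0: rank C_0 − rank ∂_1 = 8 − 7 = 1, and the invariant factors of ∂_1 are all 1, so H_0 ≅ Z.
  H_1: rank ker ∂_1 − rank ∂_2 = (9 − 7) − 0 = 2, and there is no ∂_2, so H_1 ≅ Z^2.

As a check, the Euler characteristic is 8 − 9 = -1, which agrees with 1 − 2 = -1.

H_0 ≅ Z,  H_1 ≅ Z^2.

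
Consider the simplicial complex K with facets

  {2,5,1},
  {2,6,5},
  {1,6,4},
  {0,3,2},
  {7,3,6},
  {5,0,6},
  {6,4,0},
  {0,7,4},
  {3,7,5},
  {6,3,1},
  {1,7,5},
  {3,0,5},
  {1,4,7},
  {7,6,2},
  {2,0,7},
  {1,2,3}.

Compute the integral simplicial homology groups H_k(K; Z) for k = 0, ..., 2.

H_0 ≅ Z,  H_1 ≅ Z^2,  H_2 ≅ Z.

Take the total order 0 < 1 < 2 < 3 < 4 < 5 < 6 < 7 on the vertex set. Then K (dimension 2) consists of the simplices:

  0-simplices (8): [0], [1], [2], [3], [4], [5], [6], [7]
  1-simplices (24): (24 of them)
  2-simplices (16): [0,2,3], [0,2,7], [0,3,5], [0,4,6], [0,4,7], [0,5,6], [1,2,3], [1,2,5], [1,3,6], [1,4,6], [1,4,7], [1,5,7], [2,5,6], [2,6,7], [3,5,7], [3,6,7]

Hence C_0 ≅ Z^8, C_1 ≅ Z^24, C_2 ≅ Z^16.

The boundary map ∂_1: C_1 → C_0 maps an edge to its endpoints' difference, ∂[p,q] = q − p. For instance
  ∂[0,7] = [7] − [0].
The resulting 8×24 matrix has rank 7, and its Smith normal form has invariant factors (1,1,1,1,1,1,1).

The boundary map ∂_2: C_2 → C_1 acts by ∂[p,q,r] = [q,r] − [p,r] + [p,q]. For instance
  ∂[1,4,6] = [4,6] − [1,6] + [1,4],
  ∂[2,5,6] = [5,6] − [2,6] + [2,5].
As a 24×16 matrix over Z this has rank 15, with invariant factors (1,1,1,1,1,1,1,1,1,1,1,1,1,1,1).

Reading off H_k = ker ∂_k / im ∂_{k+1}:

  H_0: rank C_0 − rank ∂_1 = 8 − 7 = 1, and the invariant factors of ∂_1 are all 1, so H_0 = Z.
  H_1: rank ker ∂_1 − rank ∂_2 = (24 − 7) − 15 = 2, and the invariant factors of ∂_2 are all 1, so H_1 = Z^2.
  H_2: rank ker ∂_2 − rank ∂_3 = (16 − 15) − 0 = 1, and there is no ∂_3, so H_2 = Z.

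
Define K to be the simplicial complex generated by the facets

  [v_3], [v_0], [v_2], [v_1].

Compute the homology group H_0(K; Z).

Take the total order v_0 < v_1 < v_2 < v_3 on the vertex set. Then K (dimension 0) consists of the simplices:

  0-simplices (4): [v_0], [v_1], [v_2], [v_3]

so the chain groups are C_0 ≅ Z^4.

Reading off H_k = ker ∂_k / im ∂_{k+1}:

  H_0: rank C_0 − rank ∂_1 = 4 − 0 = 4, and there is no ∂_1, so H_0 = Z^4.

H_0 ≅ Z^4.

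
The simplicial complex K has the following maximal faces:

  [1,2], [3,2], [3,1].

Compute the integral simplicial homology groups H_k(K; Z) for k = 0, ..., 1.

H_0 = Z,  H_1 = Z.

Order the vertices as 1 < 2 < 3. Listing each simplex with vertices in this order, K has dimension 1 with simplices:

  0-simplices (3): [1], [2], [3]
  1-simplices (3): [1,2], [1,3], [2,3]

giving chain groups C_0 ≅ Z^3, C_1 ≅ Z^3.

Boundary ∂_1: C_1 → C_0 sends each edge [p,q] (with p < q) to q − p. For instance
  ∂[2,3] = [3] − [2].
As a 3×3 matrix over Z this has rank 2, with invariant factors (1,1).

From H_k ≅ ker(∂_k) / im(∂_{k+1}) we obtain:

  H_0: rank C_0 − rank ∂_1 = 3 − 2 = 1, and the invariant factors of ∂_1 are all 1, so H_0 = Z.
  H_1: rank ker ∂_1 − rank ∂_2 = (3 − 2) − 0 = 1, and there is no ∂_2, so H_1 = Z.

As a check, the Euler characteristic is 3 − 3 = 0, which agrees with 1 − 1 = 0.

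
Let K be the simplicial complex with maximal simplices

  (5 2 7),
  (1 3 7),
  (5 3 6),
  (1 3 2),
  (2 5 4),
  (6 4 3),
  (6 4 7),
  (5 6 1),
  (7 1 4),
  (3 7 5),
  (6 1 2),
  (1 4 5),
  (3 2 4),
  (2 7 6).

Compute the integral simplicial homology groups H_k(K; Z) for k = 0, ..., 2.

Take the total order 1 < 2 < 3 < 4 < 5 < 6 < 7 on the vertex set. Then K (dimension 2) consists of the simplices:

  0-simplices (7): [1], [2], [3], [4], [5], [6], [7]
  1-simplices (21): [1,2], [1,3], [1,4], [1,5], [1,6], [1,7], [2,3], [2,4], [2,5], [2,6], [2,7], [3,4], [3,5], [3,6], [3,7], [4,5], [4,6], [4,7], [5,6], [5,7], [6,7]
  2-simplices (14): [1,2,3], [1,2,6], [1,3,7], [1,4,5], [1,4,7], [1,5,6], [2,3,4], [2,4,5], [2,5,7], [2,6,7], [3,4,6], [3,5,6], [3,5,7], [4,6,7]

Hence C_0 ≅ Z^7, C_1 ≅ Z^21, C_2 ≅ Z^14.

∂_1: C_1 → C_0 sends each edge [p,q] (with p < q) to q − p. For instance
  ∂[4,7] = [7] − [4].
This gives a 7×21 integer matrix of rank 6; reducing to Smith normal form yields diagonal entries (1,1,1,1,1,1).

∂_2: C_2 → C_1 maps a triangle to the signed sum of its edges. For instance
  ∂[1,5,6] = [5,6] − [1,6] + [1,5],
  ∂[2,5,7] = [5,7] − [2,7] + [2,5].
This gives a 21×14 integer matrix of rank 13; reducing to Smith normal form yields diagonal entries (1,1,1,1,1,1,1,1,1,1,1,1,1).

Computing H_k = (kernel of ∂_k) / (image of ∂_{k+1}):

  H_0: rank C_0 − rank ∂_1 = 7 − 6 = 1, and the invariant factors of ∂_1 are all 1, so H_0 = Z.
  H_1: rank ker ∂_1 − rank ∂_2 = (21 − 6) − 13 = 2, and the invariant factors of ∂_2 are all 1, so H_1 = Z^2.
  H_2: rank ker ∂_2 − rank ∂_3 = (14 − 13) − 0 = 1, and there is no ∂_3, so H_2 = Z.

(K is a triangulation of the torus T^2.)

H_0 ≅ Z,  H_1 ≅ Z^2,  H_2 ≅ Z.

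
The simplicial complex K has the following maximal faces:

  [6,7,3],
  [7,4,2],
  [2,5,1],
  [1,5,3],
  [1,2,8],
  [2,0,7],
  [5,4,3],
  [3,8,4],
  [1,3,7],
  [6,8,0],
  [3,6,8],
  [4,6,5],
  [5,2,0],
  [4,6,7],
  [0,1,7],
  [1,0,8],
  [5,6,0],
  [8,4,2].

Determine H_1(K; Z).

We work with the vertex ordering 0 < 1 < 2 < 3 < 4 < 5 < 6 < 7 < 8. The simplices of K, each written with vertices in increasing order, are:

  0-simplices (9): [0], [1], [2], [3], [4], [5], [6], [7], [8]
  1-simplices (27): (27 of them)
  2-simplices (18): [0,1,7], [0,1,8], [0,2,5], [0,2,7], [0,5,6], [0,6,8], [1,2,5], [1,2,8], [1,3,5], [1,3,7], [2,4,7], [2,4,8], [3,4,5], [3,4,8], [3,6,7], [3,6,8], [4,5,6], [4,6,7]

giving chain groups C_0 ≅ Z^9, C_1 ≅ Z^27, C_2 ≅ Z^18.

The boundary map ∂_1: C_1 → C_0 maps an edge to its endpoints' difference, ∂[p,q] = q − p. For instance
  ∂[4,5] = [5] − [4].
This gives a 9×27 integer matrix of rank 8; reducing to Smith normal form yields diagonal entries (1,1,1,1,1,1,1,1).

Boundary ∂_2: C_2 → C_1 sends each 2-simplex [p,q,r] to [q,r] − [p,r] + [p,q]. For instance
  ∂[4,5,6] = [5,6] − [4,6] + [4,5],
  ∂[3,6,8] = [6,8] − [3,8] + [3,6].
This gives a 27×18 integer matrix of rank 18; reducing to Smith normal form yields diagonal entries (1,1,1,1,1,1,1,1,1,1,1,1,1,1,1,1,1,2).

Now H_k = ker ∂_k / im ∂_{k+1}, so:

  H_1: rank ker ∂_1 − rank ∂_2 = (27 − 8) − 18 = 1, and ∂_2 has invariant factor 2 > 1, so H_1 = Z ⊕ Z/2.

H_1 = Z ⊕ Z/2.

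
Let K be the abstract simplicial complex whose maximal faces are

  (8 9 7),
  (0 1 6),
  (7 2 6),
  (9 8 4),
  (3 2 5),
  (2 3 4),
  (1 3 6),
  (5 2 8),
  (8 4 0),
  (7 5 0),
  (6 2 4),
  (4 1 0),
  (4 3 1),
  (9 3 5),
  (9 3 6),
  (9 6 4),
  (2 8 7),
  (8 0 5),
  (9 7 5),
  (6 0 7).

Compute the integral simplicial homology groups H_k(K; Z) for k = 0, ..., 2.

We work with the vertex ordering 0 < 1 < 2 < 3 < 4 < 5 < 6 < 7 < 8 < 9. The simplices of K, each written with vertices in increasing order, are:

  0-simplices (10): [0], [1], [2], [3], [4], [5], [6], [7], [8], [9]
  1-simplices (30): (30 of them)
  2-simplices (20): (20 of them)

Hence C_0 ≅ Z^10, C_1 ≅ Z^30, C_2 ≅ Z^20.

∂_1: C_1 → C_0 is given by ∂[p,q] = [q] − [p]. For instance
  ∂[0,7] = [7] − [0].
The resulting 10×30 matrix has rank 9, and its Smith normal form has invariant factors (1,1,1,1,1,1,1,1,1).

Boundary ∂_2: C_2 → C_1 sends each 2-simplex [p,q,r] to [q,r] − [p,r] + [p,q]. For instance
  ∂[0,1,6] = [1,6] − [0,6] + [0,1],
  ∂[0,1,4] = [1,4] − [0,4] + [0,1].
The 30×20 boundary matrix has rank 20 and Smith normal form diag(1,1,1,1,1,1,1,1,1,1,1,1,1,1,1,1,1,1,1,2).

Reading off H_k = ker ∂_k / im ∂_{k+1}:

  H_0: rank C_0 − rank ∂_1 = 10 − 9 = 1, and the invariant factors of ∂_1 are all 1, so H_0 = Z.
  H_1: rank ker ∂_1 − rank ∂_2 = (30 − 9) − 20 = 1, and ∂_2 has invariant factor 2 > 1, so H_1 = Z ⊕ Z/2Z.
  H_2: rank ker ∂_2 − rank ∂_3 = (20 − 20) − 0 = 0, and there is no ∂_3, so H_2 = 0.

As a check, the Euler characteristic is 10 − 30 + 20 = 0, which agrees with 1 − 1 + 0 = 0.

H_0 = Z,  H_1 = Z ⊕ Z/2Z,  H_2 = 0.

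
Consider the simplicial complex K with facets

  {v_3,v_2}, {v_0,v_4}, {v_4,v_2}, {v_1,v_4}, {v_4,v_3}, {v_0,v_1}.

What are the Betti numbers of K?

b_0 = 1, b_1 = 2.

Take the total order v_0 < v_1 < v_2 < v_3 < v_4 on the vertex set. Then K (dimension 1) consists of the simplices:

  0-simplices (5): [v_0], [v_1], [v_2], [v_3], [v_4]
  1-simplices (6): [v_0,v_1], [v_0,v_4], [v_1,v_4], [v_2,v_3], [v_2,v_4], [v_3,v_4]

Hence C_0 ≅ Z^5, C_1 ≅ Z^6.

The boundary map ∂_1: C_1 → C_0 is given by ∂[p,q] = [q] − [p].
As a 5×6 matrix over Z this has rank 4, with invariant factors (1,1,1,1).

Computing H_k = (kernel of ∂_k) / (image of ∂_{k+1}):

  H_0: rank C_0 − rank ∂_1 = 5 − 4 = 1, and the invariant factors of ∂_1 are all 1, so H_0 = Z.
  H_1: rank ker ∂_1 − rank ∂_2 = (6 − 4) − 0 = 2, and there is no ∂_2, so H_1 = Z^2.

Hence the Betti numbers are b_0 = 1, b_1 = 2.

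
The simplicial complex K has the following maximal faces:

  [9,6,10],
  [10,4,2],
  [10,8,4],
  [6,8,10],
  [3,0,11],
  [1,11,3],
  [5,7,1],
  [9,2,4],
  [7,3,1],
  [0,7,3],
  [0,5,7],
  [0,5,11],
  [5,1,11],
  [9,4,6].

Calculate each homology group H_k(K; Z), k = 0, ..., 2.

Take the total order 0 < 1 < 2 < 3 < 4 < 5 < 6 < 7 < 8 < 9 < 10 < 11 on the vertex set. Then K (dimension 2) consists of the simplices:

  0-simplices (12): [0], [1], [2], [3], [4], [5], [6], [7], [8], [9], [10], [11]
  1-simplices (24): (24 of them)
  2-simplices (14): [0,3,7], [0,3,11], [0,5,7], [0,5,11], [1,3,7], [1,3,11], [1,5,7], [1,5,11], [2,4,9], [2,4,10], [4,6,9], [4,8,10], [6,8,10], [6,9,10]

so the chain groups are C_0 ≅ Z^12, C_1 ≅ Z^24, C_2 ≅ Z^14.

∂_1: C_1 → C_0 sends each edge [p,q] (with p < q) to q − p. For instance
  ∂[4,9] = [9] − [4].
The 12×24 boundary matrix has rank 10 and Smith normal form diag(1,1,1,1,1,1,1,1,1,1).

Boundary ∂_2: C_2 → C_1 maps a triangle to the signed sum of its edges. For instance
  ∂[0,3,11] = [3,11] − [0,11] + [0,3],
  ∂[2,4,10] = [4,10] − [2,10] + [2,4].
The 24×14 boundary matrix has rank 13 and Smith normal form diag(1,1,1,1,1,1,1,1,1,1,1,1,1).

Reading off H_k = ker ∂_k / im ∂_{k+1}:

  H_0: rank C_0 − rank ∂_1 = 12 − 10 = 2, and the invariant factors of ∂_1 are all 1, so H_0 = Z^2.
  H_1: rank ker ∂_1 − rank ∂_2 = (24 − 10) − 13 = 1, and the invariant factors of ∂_2 are all 1, so H_1 = Z.
  H_2: rank ker ∂_2 − rank ∂_3 = (14 − 13) − 0 = 1, and there is no ∂_3, so H_2 = Z.

As a check, the Euler characteristic is 12 − 24 + 14 = 2, which agrees with 2 − 1 + 1 = 2.
(K is a triangulation of the disjoint union of the 2-sphere S^2 and the cylinder S^1 x I.)

H_0 = Z^2,  H_1 = Z,  H_2 = Z.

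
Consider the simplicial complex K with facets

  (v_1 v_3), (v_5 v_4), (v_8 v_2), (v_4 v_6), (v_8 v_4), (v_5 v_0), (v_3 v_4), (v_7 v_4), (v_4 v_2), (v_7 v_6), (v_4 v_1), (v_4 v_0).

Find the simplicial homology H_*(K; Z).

Take the total order v_0 < v_1 < v_2 < v_3 < v_4 < v_5 < v_6 < v_7 < v_8 on the vertex set. Then K (dimension 1) consists of the simplices:

  0-simplices (9): [v_0], [v_1], [v_2], [v_3], [v_4], [v_5], [v_6], [v_7], [v_8]
  1-simplices (12): [v_0,v_4], [v_0,v_5], [v_1,v_3], [v_1,v_4], [v_2,v_4], [v_2,v_8], [v_3,v_4], [v_4,v_5], [v_4,v_6], [v_4,v_7], [v_4,v_8], [v_6,v_7]

so the chain groups are C_0 ≅ Z^9, C_1 ≅ Z^12.

Boundary ∂_1: C_1 → C_0 maps an edge to its endpoints' difference, ∂[p,q] = q − p.
This gives a 9×12 integer matrix of rank 8; reducing to Smith normal form yields diagonal entries (1,1,1,1,1,1,1,1).

From H_k ≅ ker(∂_k) / im(∂_{k+1}) we obtain:

  H_0: rank C_0 − rank ∂_1 = 9 − 8 = 1, and the invariant factors of ∂_1 are all 1, so H_0 ≅ Z.
  H_1: rank ker ∂_1 − rank ∂_2 = (12 − 8) − 0 = 4, and there is no ∂_2, so H_1 ≅ Z^4.

H_0 = Z,  H_1 = Z^4.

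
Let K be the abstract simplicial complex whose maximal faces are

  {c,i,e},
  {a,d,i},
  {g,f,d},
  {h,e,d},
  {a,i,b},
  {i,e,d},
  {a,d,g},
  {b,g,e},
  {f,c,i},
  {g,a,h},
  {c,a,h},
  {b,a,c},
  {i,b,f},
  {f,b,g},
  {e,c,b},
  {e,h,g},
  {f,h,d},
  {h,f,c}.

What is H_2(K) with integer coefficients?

We work with the vertex ordering a < b < c < d < e < f < g < h < i. The simplices of K, each written with vertices in increasing order, are:

  0-simplices (9): a, b, c, d, e, f, g, h, i
  1-simplices (27): ab, ac, ad, ag, ah, ai, bc, be, bf, bg, bi, ce, cf, ch, ci, de, df, dg, dh, di, eg, eh, ei, fg, fh, fi, gh
  2-simplices (18): abc, abi, ach, adg, adi, agh, bce, beg, bfg, bfi, cei, cfh, cfi, deh, dei, dfg, dfh, egh

so the chain groups are C_0 ≅ Z^9, C_1 ≅ Z^27, C_2 ≅ Z^18.

The boundary map ∂_1: C_1 → C_0 maps an edge to its endpoints' difference, ∂[p,q] = q − p. For instance
  ∂ai = i − a.
The 9×27 boundary matrix has rank 8 and Smith normal form diag(1,1,1,1,1,1,1,1).

∂_2: C_2 → C_1 acts by ∂[p,q,r] = [q,r] − [p,r] + [p,q]. For instance
  ∂abc = bc − ac + ab,
  ∂bfi = fi − bi + bf.
This gives a 27×18 integer matrix of rank 18; reducing to Smith normal form yields diagonal entries (1,1,1,1,1,1,1,1,1,1,1,1,1,1,1,1,1,2).

Reading off H_k = ker ∂_k / im ∂_{k+1}:

  H_2: rank ker ∂_2 − rank ∂_3 = (18 − 18) − 0 = 0, and there is no ∂_3, so H_2 ≅ 0.

H_2 ≅ 0.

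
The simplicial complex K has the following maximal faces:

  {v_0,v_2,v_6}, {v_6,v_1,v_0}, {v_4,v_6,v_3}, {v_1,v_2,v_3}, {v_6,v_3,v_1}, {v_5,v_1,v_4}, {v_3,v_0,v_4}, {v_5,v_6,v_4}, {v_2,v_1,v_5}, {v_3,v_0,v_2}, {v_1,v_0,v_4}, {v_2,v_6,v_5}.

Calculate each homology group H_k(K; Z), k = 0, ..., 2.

H_0 = Z,  H_1 = Z/2,  H_2 = 0.

Order the vertices as v_0 < v_1 < v_2 < v_3 < v_4 < v_5 < v_6. Listing each simplex with vertices in this order, K has dimension 2 with simplices:

  0-simplices (7): [v_0], [v_1], [v_2], [v_3], [v_4], [v_5], [v_6]
  1-simplices (18): (18 of them)
  2-simplices (12): (12 of them)

Hence C_0 ≅ Z^7, C_1 ≅ Z^18, C_2 ≅ Z^12.

∂_1: C_1 → C_0 is given by ∂[p,q] = [q] − [p]. For instance
  ∂[v_1,v_6] = [v_6] − [v_1].
The 7×18 boundary matrix has rank 6 and Smith normal form diag(1,1,1,1,1,1).

∂_2: C_2 → C_1 maps a triangle to the signed sum of its edges. For instance
  ∂[v_1,v_4,v_5] = [v_4,v_5] − [v_1,v_5] + [v_1,v_4],
  ∂[v_3,v_4,v_6] = [v_4,v_6] − [v_3,v_6] + [v_3,v_4].
The 18×12 boundary matrix has rank 12 and Smith normal form diag(1,1,1,1,1,1,1,1,1,1,1,2).

From H_k ≅ ker(∂_k) / im(∂_{k+1}) we obtain:

  H_0: rank C_0 − rank ∂_1 = 7 − 6 = 1, and the invariant factors of ∂_1 are all 1, so H_0 = Z.
  H_1: rank ker ∂_1 − rank ∂_2 = (18 − 6) − 12 = 0, and ∂_2 has invariant factor 2 > 1, so H_1 = Z/2.
  H_2: rank ker ∂_2 − rank ∂_3 = (12 − 12) − 0 = 0, and there is no ∂_3, so H_2 = 0.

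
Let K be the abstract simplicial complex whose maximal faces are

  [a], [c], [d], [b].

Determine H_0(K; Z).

H_0 = Z^4.

Order the vertices as a < b < c < d. Listing each simplex with vertices in this order, K has dimension 0 with simplices:

  0-simplices (4): a, b, c, d

Hence C_0 ≅ Z^4.

From H_k ≅ ker(∂_k) / im(∂_{k+1}) we obtain:

  H_0: rank C_0 − rank ∂_1 = 4 − 0 = 4, and there is no ∂_1, so H_0 = Z^4.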